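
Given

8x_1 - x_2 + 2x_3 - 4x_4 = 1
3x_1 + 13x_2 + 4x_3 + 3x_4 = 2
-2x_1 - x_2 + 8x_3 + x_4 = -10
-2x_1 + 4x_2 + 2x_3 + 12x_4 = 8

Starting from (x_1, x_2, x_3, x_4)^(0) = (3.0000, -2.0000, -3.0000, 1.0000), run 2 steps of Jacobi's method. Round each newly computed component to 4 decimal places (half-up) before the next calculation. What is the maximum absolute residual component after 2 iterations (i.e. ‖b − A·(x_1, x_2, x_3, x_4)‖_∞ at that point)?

5.3346

Iteration 1:
  x_1 = (1 - (-1)·-2.0000 - (2)·-3.0000 - (-4)·1.0000) / (8) = 1.1250
  x_2 = (2 - (3)·3.0000 - (4)·-3.0000 - (3)·1.0000) / (13) = 0.1538
  x_3 = (-10 - (-2)·3.0000 - (-1)·-2.0000 - (1)·1.0000) / (8) = -0.8750
  x_4 = (8 - (-2)·3.0000 - (4)·-2.0000 - (2)·-3.0000) / (12) = 2.3333
Iteration 2:
  x_1 = (1 - (-1)·0.1538 - (2)·-0.8750 - (-4)·2.3333) / (8) = 1.5296
  x_2 = (2 - (3)·1.1250 - (4)·-0.8750 - (3)·2.3333) / (13) = -0.3750
  x_3 = (-10 - (-2)·1.1250 - (-1)·0.1538 - (1)·2.3333) / (8) = -1.2412
  x_4 = (8 - (-2)·1.1250 - (4)·0.1538 - (2)·-0.8750) / (12) = 0.9487
Residual b − A·x = (-5.3346, 4.4049, 1.6651, 3.6572); ∞-norm = 5.3346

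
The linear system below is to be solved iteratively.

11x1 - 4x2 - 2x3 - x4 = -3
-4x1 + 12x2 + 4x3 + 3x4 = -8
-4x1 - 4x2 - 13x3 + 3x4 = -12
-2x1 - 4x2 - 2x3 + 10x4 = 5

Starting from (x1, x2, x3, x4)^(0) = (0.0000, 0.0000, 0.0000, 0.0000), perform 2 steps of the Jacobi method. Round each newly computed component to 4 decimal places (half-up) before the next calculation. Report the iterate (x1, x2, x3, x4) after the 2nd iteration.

Iteration 1:
  x1 = (-3 - (-4)·0.0000 - (-2)·0.0000 - (-1)·0.0000) / (11) = -0.2727
  x2 = (-8 - (-4)·0.0000 - (4)·0.0000 - (3)·0.0000) / (12) = -0.6667
  x3 = (-12 - (-4)·0.0000 - (-4)·0.0000 - (3)·0.0000) / (-13) = 0.9231
  x4 = (5 - (-2)·0.0000 - (-4)·0.0000 - (-2)·0.0000) / (10) = 0.5000
Iteration 2:
  x1 = (-3 - (-4)·-0.6667 - (-2)·0.9231 - (-1)·0.5000) / (11) = -0.3019
  x2 = (-8 - (-4)·-0.2727 - (4)·0.9231 - (3)·0.5000) / (12) = -1.1903
  x3 = (-12 - (-4)·-0.2727 - (-4)·-0.6667 - (3)·0.5000) / (-13) = 1.3275
  x4 = (5 - (-2)·-0.2727 - (-4)·-0.6667 - (-2)·0.9231) / (10) = 0.3634

(-0.3019, -1.1903, 1.3275, 0.3634)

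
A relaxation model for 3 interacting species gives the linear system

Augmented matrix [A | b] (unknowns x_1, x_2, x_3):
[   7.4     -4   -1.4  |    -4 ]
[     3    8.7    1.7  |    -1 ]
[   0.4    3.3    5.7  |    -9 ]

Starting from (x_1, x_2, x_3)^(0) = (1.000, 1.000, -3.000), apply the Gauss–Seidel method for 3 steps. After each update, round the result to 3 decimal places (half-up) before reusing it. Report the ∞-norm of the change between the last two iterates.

Iteration 1:
  x_1 = (-4 - (-4)·1.000 - (-1.4)·-3.000) / (7.4) = -0.568
  x_2 = (-1 - (3)·-0.568 - (1.7)·-3.000) / (8.7) = 0.667
  x_3 = (-9 - (0.4)·-0.568 - (3.3)·0.667) / (5.7) = -1.925
Iteration 2:
  x_1 = (-4 - (-4)·0.667 - (-1.4)·-1.925) / (7.4) = -0.544
  x_2 = (-1 - (3)·-0.544 - (1.7)·-1.925) / (8.7) = 0.449
  x_3 = (-9 - (0.4)·-0.544 - (3.3)·0.449) / (5.7) = -1.801
Iteration 3:
  x_1 = (-4 - (-4)·0.449 - (-1.4)·-1.801) / (7.4) = -0.639
  x_2 = (-1 - (3)·-0.639 - (1.7)·-1.801) / (8.7) = 0.457
  x_3 = (-9 - (0.4)·-0.639 - (3.3)·0.457) / (5.7) = -1.799
Change: (-0.095, 0.008, 0.002) → max |·| = 0.095

0.095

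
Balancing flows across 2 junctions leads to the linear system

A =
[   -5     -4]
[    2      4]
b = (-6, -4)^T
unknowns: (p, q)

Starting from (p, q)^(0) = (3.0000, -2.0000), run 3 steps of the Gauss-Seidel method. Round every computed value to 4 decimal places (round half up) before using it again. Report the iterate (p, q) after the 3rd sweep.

(3.2480, -2.6240)

Iteration 1:
  p = (-6 - (-4)·-2.0000) / (-5) = 2.8000
  q = (-4 - (2)·2.8000) / (4) = -2.4000
Iteration 2:
  p = (-6 - (-4)·-2.4000) / (-5) = 3.1200
  q = (-4 - (2)·3.1200) / (4) = -2.5600
Iteration 3:
  p = (-6 - (-4)·-2.5600) / (-5) = 3.2480
  q = (-4 - (2)·3.2480) / (4) = -2.6240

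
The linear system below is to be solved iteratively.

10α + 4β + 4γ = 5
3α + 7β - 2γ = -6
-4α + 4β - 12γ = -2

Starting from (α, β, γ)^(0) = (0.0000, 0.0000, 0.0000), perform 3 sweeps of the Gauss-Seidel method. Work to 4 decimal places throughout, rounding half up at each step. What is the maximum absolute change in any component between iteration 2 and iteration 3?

Iteration 1:
  α = (5 - (4)·0.0000 - (4)·0.0000) / (10) = 0.5000
  β = (-6 - (3)·0.5000 - (-2)·0.0000) / (7) = -1.0714
  γ = (-2 - (-4)·0.5000 - (4)·-1.0714) / (-12) = -0.3571
Iteration 2:
  α = (5 - (4)·-1.0714 - (4)·-0.3571) / (10) = 1.0714
  β = (-6 - (3)·1.0714 - (-2)·-0.3571) / (7) = -1.4183
  γ = (-2 - (-4)·1.0714 - (4)·-1.4183) / (-12) = -0.6632
Iteration 3:
  α = (5 - (4)·-1.4183 - (4)·-0.6632) / (10) = 1.3326
  β = (-6 - (3)·1.3326 - (-2)·-0.6632) / (7) = -1.6177
  γ = (-2 - (-4)·1.3326 - (4)·-1.6177) / (-12) = -0.8168
Change: (0.2612, -0.1994, -0.1536) → max |·| = 0.2612

0.2612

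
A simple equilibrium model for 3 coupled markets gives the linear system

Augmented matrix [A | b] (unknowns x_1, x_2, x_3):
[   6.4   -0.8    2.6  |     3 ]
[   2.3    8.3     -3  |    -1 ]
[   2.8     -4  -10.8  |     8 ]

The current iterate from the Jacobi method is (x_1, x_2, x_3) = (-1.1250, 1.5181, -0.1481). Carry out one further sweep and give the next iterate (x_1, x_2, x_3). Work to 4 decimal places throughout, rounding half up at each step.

(0.7187, 0.1377, -1.5947)

One sweep:
  x_1 = (3 - (-0.8)·1.5181 - (2.6)·-0.1481) / (6.4) = 0.7187
  x_2 = (-1 - (2.3)·-1.1250 - (-3)·-0.1481) / (8.3) = 0.1377
  x_3 = (8 - (2.8)·-1.1250 - (-4)·1.5181) / (-10.8) = -1.5947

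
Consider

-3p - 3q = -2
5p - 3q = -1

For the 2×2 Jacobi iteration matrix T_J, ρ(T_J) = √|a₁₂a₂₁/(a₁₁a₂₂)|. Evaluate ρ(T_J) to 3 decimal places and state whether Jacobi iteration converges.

1.291

a₁₂a₂₁/(a₁₁a₂₂) = (-3)·(5) / ((-3)·(-3)) = -1.666667
ρ = √|-1.666667| = √1.666667 = 1.291
ρ > 1, so Jacobi diverges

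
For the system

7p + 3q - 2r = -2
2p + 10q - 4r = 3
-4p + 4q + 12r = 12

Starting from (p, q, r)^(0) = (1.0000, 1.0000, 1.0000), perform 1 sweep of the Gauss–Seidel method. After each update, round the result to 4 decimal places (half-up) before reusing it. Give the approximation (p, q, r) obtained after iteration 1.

(-0.4286, 0.7857, 0.5952)

Iteration 1:
  p = (-2 - (3)·1.0000 - (-2)·1.0000) / (7) = -0.4286
  q = (3 - (2)·-0.4286 - (-4)·1.0000) / (10) = 0.7857
  r = (12 - (-4)·-0.4286 - (4)·0.7857) / (12) = 0.5952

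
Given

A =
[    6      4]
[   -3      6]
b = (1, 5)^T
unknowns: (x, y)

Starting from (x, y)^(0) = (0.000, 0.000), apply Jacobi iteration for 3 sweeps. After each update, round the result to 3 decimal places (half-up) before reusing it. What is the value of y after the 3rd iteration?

Iteration 1:
  x = (1 - (4)·0.000) / (6) = 0.167
  y = (5 - (-3)·0.000) / (6) = 0.833
Iteration 2:
  x = (1 - (4)·0.833) / (6) = -0.389
  y = (5 - (-3)·0.167) / (6) = 0.917
Iteration 3:
  x = (1 - (4)·0.917) / (6) = -0.445
  y = (5 - (-3)·-0.389) / (6) = 0.639

0.639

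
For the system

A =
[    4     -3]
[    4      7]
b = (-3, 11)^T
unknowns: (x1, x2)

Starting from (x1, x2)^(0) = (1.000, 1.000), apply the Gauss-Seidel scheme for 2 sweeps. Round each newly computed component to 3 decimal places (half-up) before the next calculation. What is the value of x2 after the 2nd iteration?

Iteration 1:
  x1 = (-3 - (-3)·1.000) / (4) = 0.000
  x2 = (11 - (4)·0.000) / (7) = 1.571
Iteration 2:
  x1 = (-3 - (-3)·1.571) / (4) = 0.428
  x2 = (11 - (4)·0.428) / (7) = 1.327

1.327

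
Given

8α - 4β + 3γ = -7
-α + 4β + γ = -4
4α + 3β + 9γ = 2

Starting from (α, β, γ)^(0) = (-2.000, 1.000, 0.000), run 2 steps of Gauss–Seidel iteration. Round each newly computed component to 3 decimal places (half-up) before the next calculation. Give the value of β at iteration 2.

Iteration 1:
  α = (-7 - (-4)·1.000 - (3)·0.000) / (8) = -0.375
  β = (-4 - (-1)·-0.375 - (1)·0.000) / (4) = -1.094
  γ = (2 - (4)·-0.375 - (3)·-1.094) / (9) = 0.754
Iteration 2:
  α = (-7 - (-4)·-1.094 - (3)·0.754) / (8) = -1.705
  β = (-4 - (-1)·-1.705 - (1)·0.754) / (4) = -1.615
  γ = (2 - (4)·-1.705 - (3)·-1.615) / (9) = 1.518

-1.615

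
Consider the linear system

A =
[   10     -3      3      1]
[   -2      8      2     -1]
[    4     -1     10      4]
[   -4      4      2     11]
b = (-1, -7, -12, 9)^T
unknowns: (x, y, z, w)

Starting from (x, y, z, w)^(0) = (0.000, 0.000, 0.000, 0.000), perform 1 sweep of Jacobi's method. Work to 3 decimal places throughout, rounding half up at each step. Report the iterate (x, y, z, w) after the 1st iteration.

Iteration 1:
  x = (-1 - (-3)·0.000 - (3)·0.000 - (1)·0.000) / (10) = -0.100
  y = (-7 - (-2)·0.000 - (2)·0.000 - (-1)·0.000) / (8) = -0.875
  z = (-12 - (4)·0.000 - (-1)·0.000 - (4)·0.000) / (10) = -1.200
  w = (9 - (-4)·0.000 - (4)·0.000 - (2)·0.000) / (11) = 0.818

(-0.100, -0.875, -1.200, 0.818)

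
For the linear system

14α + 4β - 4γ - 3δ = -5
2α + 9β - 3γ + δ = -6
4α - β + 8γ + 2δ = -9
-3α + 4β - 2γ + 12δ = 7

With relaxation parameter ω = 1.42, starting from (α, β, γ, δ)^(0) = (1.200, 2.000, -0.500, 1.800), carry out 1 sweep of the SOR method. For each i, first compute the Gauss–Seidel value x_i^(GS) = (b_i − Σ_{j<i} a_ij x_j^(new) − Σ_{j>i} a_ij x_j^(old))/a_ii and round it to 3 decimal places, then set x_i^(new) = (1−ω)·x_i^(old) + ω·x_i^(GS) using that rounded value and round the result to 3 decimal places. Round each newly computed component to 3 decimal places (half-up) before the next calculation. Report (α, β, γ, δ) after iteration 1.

Iteration 1:
  α: GS value = (-5 - (4)·2.000 - (-4)·-0.500 - (-3)·1.800) / (14) = -0.686;  α ← (1−ω)·1.200 + ω·-0.686 = -1.478
  β: GS value = (-6 - (2)·-1.478 - (-3)·-0.500 - (1)·1.800) / (9) = -0.705;  β ← (1−ω)·2.000 + ω·-0.705 = -1.841
  γ: GS value = (-9 - (4)·-1.478 - (-1)·-1.841 - (2)·1.800) / (8) = -1.066;  γ ← (1−ω)·-0.500 + ω·-1.066 = -1.304
  δ: GS value = (7 - (-3)·-1.478 - (4)·-1.841 - (-2)·-1.304) / (12) = 0.610;  δ ← (1−ω)·1.800 + ω·0.610 = 0.110

(-1.478, -1.841, -1.304, 0.110)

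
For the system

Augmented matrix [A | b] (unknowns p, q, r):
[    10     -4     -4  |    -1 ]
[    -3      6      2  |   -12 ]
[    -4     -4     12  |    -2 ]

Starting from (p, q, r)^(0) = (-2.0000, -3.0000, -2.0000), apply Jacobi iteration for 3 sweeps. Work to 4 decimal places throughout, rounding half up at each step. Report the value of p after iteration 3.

-1.7333

Iteration 1:
  p = (-1 - (-4)·-3.0000 - (-4)·-2.0000) / (10) = -2.1000
  q = (-12 - (-3)·-2.0000 - (2)·-2.0000) / (6) = -2.3333
  r = (-2 - (-4)·-2.0000 - (-4)·-3.0000) / (12) = -1.8333
Iteration 2:
  p = (-1 - (-4)·-2.3333 - (-4)·-1.8333) / (10) = -1.7666
  q = (-12 - (-3)·-2.1000 - (2)·-1.8333) / (6) = -2.4389
  r = (-2 - (-4)·-2.1000 - (-4)·-2.3333) / (12) = -1.6444
Iteration 3:
  p = (-1 - (-4)·-2.4389 - (-4)·-1.6444) / (10) = -1.7333
  q = (-12 - (-3)·-1.7666 - (2)·-1.6444) / (6) = -2.3352
  r = (-2 - (-4)·-1.7666 - (-4)·-2.4389) / (12) = -1.5685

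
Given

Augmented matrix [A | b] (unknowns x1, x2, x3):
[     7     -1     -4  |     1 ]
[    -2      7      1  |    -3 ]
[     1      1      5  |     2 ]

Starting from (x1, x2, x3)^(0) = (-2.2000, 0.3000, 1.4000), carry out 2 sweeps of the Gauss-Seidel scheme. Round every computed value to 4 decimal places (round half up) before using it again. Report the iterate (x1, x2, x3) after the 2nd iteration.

(0.2488, -0.3964, 0.4295)

Iteration 1:
  x1 = (1 - (-1)·0.3000 - (-4)·1.4000) / (7) = 0.9857
  x2 = (-3 - (-2)·0.9857 - (1)·1.4000) / (7) = -0.3469
  x3 = (2 - (1)·0.9857 - (1)·-0.3469) / (5) = 0.2722
Iteration 2:
  x1 = (1 - (-1)·-0.3469 - (-4)·0.2722) / (7) = 0.2488
  x2 = (-3 - (-2)·0.2488 - (1)·0.2722) / (7) = -0.3964
  x3 = (2 - (1)·0.2488 - (1)·-0.3964) / (5) = 0.4295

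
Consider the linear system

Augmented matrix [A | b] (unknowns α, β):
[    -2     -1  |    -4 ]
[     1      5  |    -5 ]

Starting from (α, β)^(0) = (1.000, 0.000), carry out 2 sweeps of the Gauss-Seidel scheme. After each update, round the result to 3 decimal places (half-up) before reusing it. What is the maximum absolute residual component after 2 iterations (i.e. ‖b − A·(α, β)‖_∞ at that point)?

Iteration 1:
  α = (-4 - (-1)·0.000) / (-2) = 2.000
  β = (-5 - (1)·2.000) / (5) = -1.400
Iteration 2:
  α = (-4 - (-1)·-1.400) / (-2) = 2.700
  β = (-5 - (1)·2.700) / (5) = -1.540
Residual b − A·x = (-0.140, 0.000); ∞-norm = 0.140

0.140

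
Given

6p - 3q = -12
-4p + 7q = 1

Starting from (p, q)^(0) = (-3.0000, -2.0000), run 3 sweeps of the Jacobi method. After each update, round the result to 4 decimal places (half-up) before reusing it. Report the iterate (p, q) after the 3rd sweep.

Iteration 1:
  p = (-12 - (-3)·-2.0000) / (6) = -3.0000
  q = (1 - (-4)·-3.0000) / (7) = -1.5714
Iteration 2:
  p = (-12 - (-3)·-1.5714) / (6) = -2.7857
  q = (1 - (-4)·-3.0000) / (7) = -1.5714
Iteration 3:
  p = (-12 - (-3)·-1.5714) / (6) = -2.7857
  q = (1 - (-4)·-2.7857) / (7) = -1.4490

(-2.7857, -1.4490)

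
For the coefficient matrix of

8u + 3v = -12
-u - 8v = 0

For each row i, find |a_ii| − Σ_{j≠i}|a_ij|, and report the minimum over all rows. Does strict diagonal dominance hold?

5

row 1: |8| − (3) = 5
row 2: |-8| − (1) = 7
minimum over rows = 5 → strictly diagonally dominant (convergence guaranteed)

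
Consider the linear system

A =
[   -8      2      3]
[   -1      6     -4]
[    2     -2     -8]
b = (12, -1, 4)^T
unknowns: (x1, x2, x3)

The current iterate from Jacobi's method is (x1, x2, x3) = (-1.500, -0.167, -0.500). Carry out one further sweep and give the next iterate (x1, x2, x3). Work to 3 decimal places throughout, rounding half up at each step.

One sweep:
  x1 = (12 - (2)·-0.167 - (3)·-0.500) / (-8) = -1.729
  x2 = (-1 - (-1)·-1.500 - (-4)·-0.500) / (6) = -0.750
  x3 = (4 - (2)·-1.500 - (-2)·-0.167) / (-8) = -0.833

(-1.729, -0.750, -0.833)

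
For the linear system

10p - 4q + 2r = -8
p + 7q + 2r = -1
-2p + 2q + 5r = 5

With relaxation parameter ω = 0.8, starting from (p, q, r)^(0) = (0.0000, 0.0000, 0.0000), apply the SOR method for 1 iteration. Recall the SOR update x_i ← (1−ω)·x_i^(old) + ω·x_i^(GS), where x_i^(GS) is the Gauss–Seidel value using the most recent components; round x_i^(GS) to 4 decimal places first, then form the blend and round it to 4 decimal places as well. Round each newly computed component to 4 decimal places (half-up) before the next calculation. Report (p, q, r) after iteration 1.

(-0.6400, -0.0411, 0.6083)

Iteration 1:
  p: GS value = (-8 - (-4)·0.0000 - (2)·0.0000) / (10) = -0.8000;  p ← (1−ω)·0.0000 + ω·-0.8000 = -0.6400
  q: GS value = (-1 - (1)·-0.6400 - (2)·0.0000) / (7) = -0.0514;  q ← (1−ω)·0.0000 + ω·-0.0514 = -0.0411
  r: GS value = (5 - (-2)·-0.6400 - (2)·-0.0411) / (5) = 0.7604;  r ← (1−ω)·0.0000 + ω·0.7604 = 0.6083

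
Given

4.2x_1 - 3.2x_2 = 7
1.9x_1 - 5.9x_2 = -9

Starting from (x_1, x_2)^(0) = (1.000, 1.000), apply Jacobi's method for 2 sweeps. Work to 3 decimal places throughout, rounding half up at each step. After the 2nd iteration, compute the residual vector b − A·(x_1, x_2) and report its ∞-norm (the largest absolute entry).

Iteration 1:
  x_1 = (7 - (-3.2)·1.000) / (4.2) = 2.429
  x_2 = (-9 - (1.9)·1.000) / (-5.9) = 1.847
Iteration 2:
  x_1 = (7 - (-3.2)·1.847) / (4.2) = 3.074
  x_2 = (-9 - (1.9)·2.429) / (-5.9) = 2.308
Residual b − A·x = (1.475, -1.223); ∞-norm = 1.475

1.475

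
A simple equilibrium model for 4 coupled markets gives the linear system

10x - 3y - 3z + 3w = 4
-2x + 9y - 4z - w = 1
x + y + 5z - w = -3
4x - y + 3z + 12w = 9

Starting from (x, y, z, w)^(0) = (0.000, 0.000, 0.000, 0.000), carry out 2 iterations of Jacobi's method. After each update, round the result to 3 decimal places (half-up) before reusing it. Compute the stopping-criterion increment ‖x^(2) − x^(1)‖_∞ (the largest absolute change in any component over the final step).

Iteration 1:
  x = (4 - (-3)·0.000 - (-3)·0.000 - (3)·0.000) / (10) = 0.400
  y = (1 - (-2)·0.000 - (-4)·0.000 - (-1)·0.000) / (9) = 0.111
  z = (-3 - (1)·0.000 - (1)·0.000 - (-1)·0.000) / (5) = -0.600
  w = (9 - (4)·0.000 - (-1)·0.000 - (3)·0.000) / (12) = 0.750
Iteration 2:
  x = (4 - (-3)·0.111 - (-3)·-0.600 - (3)·0.750) / (10) = 0.028
  y = (1 - (-2)·0.400 - (-4)·-0.600 - (-1)·0.750) / (9) = 0.017
  z = (-3 - (1)·0.400 - (1)·0.111 - (-1)·0.750) / (5) = -0.552
  w = (9 - (4)·0.400 - (-1)·0.111 - (3)·-0.600) / (12) = 0.776
Change: (-0.372, -0.094, 0.048, 0.026) → max |·| = 0.372

0.372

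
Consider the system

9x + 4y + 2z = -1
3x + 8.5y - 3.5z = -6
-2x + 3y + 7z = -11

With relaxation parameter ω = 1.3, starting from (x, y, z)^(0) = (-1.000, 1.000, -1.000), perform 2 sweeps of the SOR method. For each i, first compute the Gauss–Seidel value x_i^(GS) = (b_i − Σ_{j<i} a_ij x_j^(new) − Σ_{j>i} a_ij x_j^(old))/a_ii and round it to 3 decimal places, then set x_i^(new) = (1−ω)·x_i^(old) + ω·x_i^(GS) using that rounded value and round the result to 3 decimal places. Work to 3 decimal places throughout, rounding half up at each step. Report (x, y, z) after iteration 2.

Iteration 1:
  x: GS value = (-1 - (4)·1.000 - (2)·-1.000) / (9) = -0.333;  x ← (1−ω)·-1.000 + ω·-0.333 = -0.133
  y: GS value = (-6 - (3)·-0.133 - (-3.5)·-1.000) / (8.5) = -1.071;  y ← (1−ω)·1.000 + ω·-1.071 = -1.692
  z: GS value = (-11 - (-2)·-0.133 - (3)·-1.692) / (7) = -0.884;  z ← (1−ω)·-1.000 + ω·-0.884 = -0.849
Iteration 2:
  x: GS value = (-1 - (4)·-1.692 - (2)·-0.849) / (9) = 0.830;  x ← (1−ω)·-0.133 + ω·0.830 = 1.119
  y: GS value = (-6 - (3)·1.119 - (-3.5)·-0.849) / (8.5) = -1.450;  y ← (1−ω)·-1.692 + ω·-1.450 = -1.377
  z: GS value = (-11 - (-2)·1.119 - (3)·-1.377) / (7) = -0.662;  z ← (1−ω)·-0.849 + ω·-0.662 = -0.606

(1.119, -1.377, -0.606)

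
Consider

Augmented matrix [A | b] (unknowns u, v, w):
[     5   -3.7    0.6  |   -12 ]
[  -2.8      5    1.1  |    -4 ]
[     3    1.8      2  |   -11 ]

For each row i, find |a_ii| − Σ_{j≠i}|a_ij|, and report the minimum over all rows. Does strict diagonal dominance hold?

row 1: |5| − (3.7+0.6) = 0.7
row 2: |5| − (2.8+1.1) = 1.1
row 3: |2| − (3+1.8) = -2.8
minimum over rows = -2.8 → not strictly diagonally dominant

-2.8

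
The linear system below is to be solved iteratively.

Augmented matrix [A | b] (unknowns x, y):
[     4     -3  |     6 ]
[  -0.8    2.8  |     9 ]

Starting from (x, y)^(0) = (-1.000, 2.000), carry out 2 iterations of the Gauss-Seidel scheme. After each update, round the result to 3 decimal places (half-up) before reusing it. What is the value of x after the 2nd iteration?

Iteration 1:
  x = (6 - (-3)·2.000) / (4) = 3.000
  y = (9 - (-0.8)·3.000) / (2.8) = 4.071
Iteration 2:
  x = (6 - (-3)·4.071) / (4) = 4.553
  y = (9 - (-0.8)·4.553) / (2.8) = 4.515

4.553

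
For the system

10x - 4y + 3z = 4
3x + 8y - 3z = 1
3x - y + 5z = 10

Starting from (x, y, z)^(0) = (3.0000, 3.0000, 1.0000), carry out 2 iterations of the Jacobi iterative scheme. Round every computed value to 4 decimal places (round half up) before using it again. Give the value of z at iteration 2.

Iteration 1:
  x = (4 - (-4)·3.0000 - (3)·1.0000) / (10) = 1.3000
  y = (1 - (3)·3.0000 - (-3)·1.0000) / (8) = -0.6250
  z = (10 - (3)·3.0000 - (-1)·3.0000) / (5) = 0.8000
Iteration 2:
  x = (4 - (-4)·-0.6250 - (3)·0.8000) / (10) = -0.0900
  y = (1 - (3)·1.3000 - (-3)·0.8000) / (8) = -0.0625
  z = (10 - (3)·1.3000 - (-1)·-0.6250) / (5) = 1.0950

1.0950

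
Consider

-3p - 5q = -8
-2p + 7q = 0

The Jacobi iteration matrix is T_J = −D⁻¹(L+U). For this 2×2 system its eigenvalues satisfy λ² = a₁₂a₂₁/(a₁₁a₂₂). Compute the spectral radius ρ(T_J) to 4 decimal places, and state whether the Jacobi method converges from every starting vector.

a₁₂a₂₁/(a₁₁a₂₂) = (-5)·(-2) / ((-3)·(7)) = -0.476190
ρ = √|-0.476190| = √0.476190 = 0.6901
ρ < 1, so Jacobi converges

0.6901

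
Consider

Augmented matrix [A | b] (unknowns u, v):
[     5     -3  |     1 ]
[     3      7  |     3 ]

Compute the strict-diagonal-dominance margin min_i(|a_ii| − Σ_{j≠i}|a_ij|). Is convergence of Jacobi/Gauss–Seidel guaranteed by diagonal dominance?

2

row 1: |5| − (3) = 2
row 2: |7| − (3) = 4
minimum over rows = 2 → strictly diagonally dominant (convergence guaranteed)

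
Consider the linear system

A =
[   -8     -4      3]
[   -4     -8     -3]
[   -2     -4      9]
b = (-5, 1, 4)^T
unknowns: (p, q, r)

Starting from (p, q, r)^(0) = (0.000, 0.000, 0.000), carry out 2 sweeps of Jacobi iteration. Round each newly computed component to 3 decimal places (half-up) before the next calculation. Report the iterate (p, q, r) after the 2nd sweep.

Iteration 1:
  p = (-5 - (-4)·0.000 - (3)·0.000) / (-8) = 0.625
  q = (1 - (-4)·0.000 - (-3)·0.000) / (-8) = -0.125
  r = (4 - (-2)·0.000 - (-4)·0.000) / (9) = 0.444
Iteration 2:
  p = (-5 - (-4)·-0.125 - (3)·0.444) / (-8) = 0.854
  q = (1 - (-4)·0.625 - (-3)·0.444) / (-8) = -0.604
  r = (4 - (-2)·0.625 - (-4)·-0.125) / (9) = 0.528

(0.854, -0.604, 0.528)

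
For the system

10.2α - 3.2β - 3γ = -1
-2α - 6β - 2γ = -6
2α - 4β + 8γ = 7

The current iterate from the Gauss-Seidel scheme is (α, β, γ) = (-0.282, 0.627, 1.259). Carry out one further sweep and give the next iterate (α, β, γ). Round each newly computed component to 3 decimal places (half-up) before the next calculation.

One sweep:
  α = (-1 - (-3.2)·0.627 - (-3)·1.259) / (10.2) = 0.469
  β = (-6 - (-2)·0.469 - (-2)·1.259) / (-6) = 0.424
  γ = (7 - (2)·0.469 - (-4)·0.424) / (8) = 0.970

(0.469, 0.424, 0.970)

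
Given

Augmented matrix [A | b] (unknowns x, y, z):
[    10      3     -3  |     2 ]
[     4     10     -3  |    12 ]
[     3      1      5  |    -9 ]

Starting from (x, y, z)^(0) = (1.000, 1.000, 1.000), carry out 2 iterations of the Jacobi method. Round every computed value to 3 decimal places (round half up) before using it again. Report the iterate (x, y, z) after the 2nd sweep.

Iteration 1:
  x = (2 - (3)·1.000 - (-3)·1.000) / (10) = 0.200
  y = (12 - (4)·1.000 - (-3)·1.000) / (10) = 1.100
  z = (-9 - (3)·1.000 - (1)·1.000) / (5) = -2.600
Iteration 2:
  x = (2 - (3)·1.100 - (-3)·-2.600) / (10) = -0.910
  y = (12 - (4)·0.200 - (-3)·-2.600) / (10) = 0.340
  z = (-9 - (3)·0.200 - (1)·1.100) / (5) = -2.140

(-0.910, 0.340, -2.140)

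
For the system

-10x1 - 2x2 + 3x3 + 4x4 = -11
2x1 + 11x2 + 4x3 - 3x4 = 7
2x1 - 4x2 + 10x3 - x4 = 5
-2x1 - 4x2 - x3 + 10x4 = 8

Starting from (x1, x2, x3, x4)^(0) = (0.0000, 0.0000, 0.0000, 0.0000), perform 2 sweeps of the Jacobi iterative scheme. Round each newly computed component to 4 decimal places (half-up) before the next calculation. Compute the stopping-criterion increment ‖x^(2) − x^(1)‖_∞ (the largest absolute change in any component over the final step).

Iteration 1:
  x1 = (-11 - (-2)·0.0000 - (3)·0.0000 - (4)·0.0000) / (-10) = 1.1000
  x2 = (7 - (2)·0.0000 - (4)·0.0000 - (-3)·0.0000) / (11) = 0.6364
  x3 = (5 - (2)·0.0000 - (-4)·0.0000 - (-1)·0.0000) / (10) = 0.5000
  x4 = (8 - (-2)·0.0000 - (-4)·0.0000 - (-1)·0.0000) / (10) = 0.8000
Iteration 2:
  x1 = (-11 - (-2)·0.6364 - (3)·0.5000 - (4)·0.8000) / (-10) = 1.4427
  x2 = (7 - (2)·1.1000 - (4)·0.5000 - (-3)·0.8000) / (11) = 0.4727
  x3 = (5 - (2)·1.1000 - (-4)·0.6364 - (-1)·0.8000) / (10) = 0.6146
  x4 = (8 - (-2)·1.1000 - (-4)·0.6364 - (-1)·0.5000) / (10) = 1.3246
Change: (0.3427, -0.1637, 0.1146, 0.5246) → max |·| = 0.5246

0.5246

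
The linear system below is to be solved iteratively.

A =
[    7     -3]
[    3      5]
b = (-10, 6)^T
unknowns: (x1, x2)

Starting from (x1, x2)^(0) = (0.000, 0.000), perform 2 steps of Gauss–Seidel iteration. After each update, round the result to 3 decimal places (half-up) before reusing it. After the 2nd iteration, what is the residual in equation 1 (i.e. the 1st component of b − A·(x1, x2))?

Iteration 1:
  x1 = (-10 - (-3)·0.000) / (7) = -1.429
  x2 = (6 - (3)·-1.429) / (5) = 2.057
Iteration 2:
  x1 = (-10 - (-3)·2.057) / (7) = -0.547
  x2 = (6 - (3)·-0.547) / (5) = 1.528
Residual b − A·x = (-1.587, 0.001)

-1.587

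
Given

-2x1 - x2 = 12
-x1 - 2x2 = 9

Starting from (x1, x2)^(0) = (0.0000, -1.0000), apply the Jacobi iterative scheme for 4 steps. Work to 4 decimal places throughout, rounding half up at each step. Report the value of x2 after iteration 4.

Iteration 1:
  x1 = (12 - (-1)·-1.0000) / (-2) = -5.5000
  x2 = (9 - (-1)·0.0000) / (-2) = -4.5000
Iteration 2:
  x1 = (12 - (-1)·-4.5000) / (-2) = -3.7500
  x2 = (9 - (-1)·-5.5000) / (-2) = -1.7500
Iteration 3:
  x1 = (12 - (-1)·-1.7500) / (-2) = -5.1250
  x2 = (9 - (-1)·-3.7500) / (-2) = -2.6250
Iteration 4:
  x1 = (12 - (-1)·-2.6250) / (-2) = -4.6875
  x2 = (9 - (-1)·-5.1250) / (-2) = -1.9375

-1.9375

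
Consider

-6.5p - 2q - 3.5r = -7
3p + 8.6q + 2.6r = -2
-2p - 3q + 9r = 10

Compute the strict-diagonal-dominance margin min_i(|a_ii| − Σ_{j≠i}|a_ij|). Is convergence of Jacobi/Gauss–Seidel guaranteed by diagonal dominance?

row 1: |-6.5| − (2+3.5) = 1
row 2: |8.6| − (3+2.6) = 3
row 3: |9| − (2+3) = 4
minimum over rows = 1 → strictly diagonally dominant (convergence guaranteed)

1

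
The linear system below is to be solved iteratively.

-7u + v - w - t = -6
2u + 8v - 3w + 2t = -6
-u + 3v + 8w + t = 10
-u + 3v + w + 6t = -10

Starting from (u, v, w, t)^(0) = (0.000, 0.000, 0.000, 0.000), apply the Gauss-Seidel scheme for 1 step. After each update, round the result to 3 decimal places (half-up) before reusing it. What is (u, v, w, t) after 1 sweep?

Iteration 1:
  u = (-6 - (1)·0.000 - (-1)·0.000 - (-1)·0.000) / (-7) = 0.857
  v = (-6 - (2)·0.857 - (-3)·0.000 - (2)·0.000) / (8) = -0.964
  w = (10 - (-1)·0.857 - (3)·-0.964 - (1)·0.000) / (8) = 1.719
  t = (-10 - (-1)·0.857 - (3)·-0.964 - (1)·1.719) / (6) = -1.328

(0.857, -0.964, 1.719, -1.328)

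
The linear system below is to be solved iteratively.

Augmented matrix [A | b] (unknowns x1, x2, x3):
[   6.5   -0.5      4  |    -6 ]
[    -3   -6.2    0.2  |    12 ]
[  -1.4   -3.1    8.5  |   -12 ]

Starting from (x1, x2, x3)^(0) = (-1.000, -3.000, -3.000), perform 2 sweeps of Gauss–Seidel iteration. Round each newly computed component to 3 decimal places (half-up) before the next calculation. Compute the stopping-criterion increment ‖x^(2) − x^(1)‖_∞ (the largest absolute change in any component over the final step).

Iteration 1:
  x1 = (-6 - (-0.5)·-3.000 - (4)·-3.000) / (6.5) = 0.692
  x2 = (12 - (-3)·0.692 - (0.2)·-3.000) / (-6.2) = -2.367
  x3 = (-12 - (-1.4)·0.692 - (-3.1)·-2.367) / (8.5) = -2.161
Iteration 2:
  x1 = (-6 - (-0.5)·-2.367 - (4)·-2.161) / (6.5) = 0.225
  x2 = (12 - (-3)·0.225 - (0.2)·-2.161) / (-6.2) = -2.114
  x3 = (-12 - (-1.4)·0.225 - (-3.1)·-2.114) / (8.5) = -2.146
Change: (-0.467, 0.253, 0.015) → max |·| = 0.467

0.467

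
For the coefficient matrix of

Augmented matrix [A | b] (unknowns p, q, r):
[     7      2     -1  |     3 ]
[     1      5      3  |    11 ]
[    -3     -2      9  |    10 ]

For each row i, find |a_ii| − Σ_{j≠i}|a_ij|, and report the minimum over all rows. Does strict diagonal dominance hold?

row 1: |7| − (2+1) = 4
row 2: |5| − (1+3) = 1
row 3: |9| − (3+2) = 4
minimum over rows = 1 → strictly diagonally dominant (convergence guaranteed)

1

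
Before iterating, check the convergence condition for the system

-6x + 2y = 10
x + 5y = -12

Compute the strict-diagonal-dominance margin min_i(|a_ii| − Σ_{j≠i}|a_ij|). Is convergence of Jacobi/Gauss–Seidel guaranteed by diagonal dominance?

row 1: |-6| − (2) = 4
row 2: |5| − (1) = 4
minimum over rows = 4 → strictly diagonally dominant (convergence guaranteed)

4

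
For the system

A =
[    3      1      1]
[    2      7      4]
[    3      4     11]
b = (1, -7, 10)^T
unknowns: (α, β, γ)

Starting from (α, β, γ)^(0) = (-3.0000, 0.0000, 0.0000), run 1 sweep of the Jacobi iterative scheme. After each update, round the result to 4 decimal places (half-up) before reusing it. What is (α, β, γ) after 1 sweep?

Iteration 1:
  α = (1 - (1)·0.0000 - (1)·0.0000) / (3) = 0.3333
  β = (-7 - (2)·-3.0000 - (4)·0.0000) / (7) = -0.1429
  γ = (10 - (3)·-3.0000 - (4)·0.0000) / (11) = 1.7273

(0.3333, -0.1429, 1.7273)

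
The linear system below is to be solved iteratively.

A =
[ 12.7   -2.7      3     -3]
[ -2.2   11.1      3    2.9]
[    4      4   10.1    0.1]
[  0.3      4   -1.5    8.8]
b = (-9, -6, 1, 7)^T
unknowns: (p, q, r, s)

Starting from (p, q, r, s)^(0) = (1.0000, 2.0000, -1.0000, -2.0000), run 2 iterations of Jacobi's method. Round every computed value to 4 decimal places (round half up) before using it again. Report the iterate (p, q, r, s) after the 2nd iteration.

Iteration 1:
  p = (-9 - (-2.7)·2.0000 - (3)·-1.0000 - (-3)·-2.0000) / (12.7) = -0.5197
  q = (-6 - (-2.2)·1.0000 - (3)·-1.0000 - (2.9)·-2.0000) / (11.1) = 0.4505
  r = (1 - (4)·1.0000 - (4)·2.0000 - (0.1)·-2.0000) / (10.1) = -1.0693
  s = (7 - (0.3)·1.0000 - (4)·2.0000 - (-1.5)·-1.0000) / (8.8) = -0.3182
Iteration 2:
  p = (-9 - (-2.7)·0.4505 - (3)·-1.0693 - (-3)·-0.3182) / (12.7) = -0.4355
  q = (-6 - (-2.2)·-0.5197 - (3)·-1.0693 - (2.9)·-0.3182) / (11.1) = -0.2714
  r = (1 - (4)·-0.5197 - (4)·0.4505 - (0.1)·-0.3182) / (10.1) = 0.1296
  s = (7 - (0.3)·-0.5197 - (4)·0.4505 - (-1.5)·-1.0693) / (8.8) = 0.4261

(-0.4355, -0.2714, 0.1296, 0.4261)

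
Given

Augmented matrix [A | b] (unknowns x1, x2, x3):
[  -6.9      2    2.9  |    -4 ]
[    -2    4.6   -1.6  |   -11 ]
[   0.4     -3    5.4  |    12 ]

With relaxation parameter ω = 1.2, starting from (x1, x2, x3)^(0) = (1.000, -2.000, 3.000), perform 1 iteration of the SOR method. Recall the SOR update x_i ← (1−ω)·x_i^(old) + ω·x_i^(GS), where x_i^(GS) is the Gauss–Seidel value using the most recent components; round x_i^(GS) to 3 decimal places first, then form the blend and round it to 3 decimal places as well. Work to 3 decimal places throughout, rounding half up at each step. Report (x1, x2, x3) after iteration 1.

Iteration 1:
  x1: GS value = (-4 - (2)·-2.000 - (2.9)·3.000) / (-6.9) = 1.261;  x1 ← (1−ω)·1.000 + ω·1.261 = 1.313
  x2: GS value = (-11 - (-2)·1.313 - (-1.6)·3.000) / (4.6) = -0.777;  x2 ← (1−ω)·-2.000 + ω·-0.777 = -0.532
  x3: GS value = (12 - (0.4)·1.313 - (-3)·-0.532) / (5.4) = 1.829;  x3 ← (1−ω)·3.000 + ω·1.829 = 1.595

(1.313, -0.532, 1.595)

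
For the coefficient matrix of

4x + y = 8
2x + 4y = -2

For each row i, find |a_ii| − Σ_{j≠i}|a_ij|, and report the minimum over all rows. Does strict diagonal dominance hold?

row 1: |4| − (1) = 3
row 2: |4| − (2) = 2
minimum over rows = 2 → strictly diagonally dominant (convergence guaranteed)

2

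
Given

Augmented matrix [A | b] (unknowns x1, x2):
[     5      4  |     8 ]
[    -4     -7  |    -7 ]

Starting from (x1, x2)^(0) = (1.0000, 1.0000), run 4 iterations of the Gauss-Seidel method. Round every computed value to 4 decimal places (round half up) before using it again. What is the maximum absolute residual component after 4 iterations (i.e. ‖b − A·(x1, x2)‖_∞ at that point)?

Iteration 1:
  x1 = (8 - (4)·1.0000) / (5) = 0.8000
  x2 = (-7 - (-4)·0.8000) / (-7) = 0.5429
Iteration 2:
  x1 = (8 - (4)·0.5429) / (5) = 1.1657
  x2 = (-7 - (-4)·1.1657) / (-7) = 0.3339
Iteration 3:
  x1 = (8 - (4)·0.3339) / (5) = 1.3329
  x2 = (-7 - (-4)·1.3329) / (-7) = 0.2383
Iteration 4:
  x1 = (8 - (4)·0.2383) / (5) = 1.4094
  x2 = (-7 - (-4)·1.4094) / (-7) = 0.1946
Residual b − A·x = (0.1746, -0.0002); ∞-norm = 0.1746

0.1746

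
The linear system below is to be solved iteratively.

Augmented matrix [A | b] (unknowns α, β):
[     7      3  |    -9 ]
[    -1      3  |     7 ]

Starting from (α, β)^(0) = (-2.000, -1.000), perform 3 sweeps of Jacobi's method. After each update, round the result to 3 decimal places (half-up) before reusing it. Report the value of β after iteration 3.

1.667

Iteration 1:
  α = (-9 - (3)·-1.000) / (7) = -0.857
  β = (7 - (-1)·-2.000) / (3) = 1.667
Iteration 2:
  α = (-9 - (3)·1.667) / (7) = -2.000
  β = (7 - (-1)·-0.857) / (3) = 2.048
Iteration 3:
  α = (-9 - (3)·2.048) / (7) = -2.163
  β = (7 - (-1)·-2.000) / (3) = 1.667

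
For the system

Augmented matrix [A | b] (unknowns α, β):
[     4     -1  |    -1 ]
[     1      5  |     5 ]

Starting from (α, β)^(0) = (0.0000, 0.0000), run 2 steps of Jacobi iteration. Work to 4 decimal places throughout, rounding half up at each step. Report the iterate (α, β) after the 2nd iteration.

(0.0000, 1.0500)

Iteration 1:
  α = (-1 - (-1)·0.0000) / (4) = -0.2500
  β = (5 - (1)·0.0000) / (5) = 1.0000
Iteration 2:
  α = (-1 - (-1)·1.0000) / (4) = 0.0000
  β = (5 - (1)·-0.2500) / (5) = 1.0500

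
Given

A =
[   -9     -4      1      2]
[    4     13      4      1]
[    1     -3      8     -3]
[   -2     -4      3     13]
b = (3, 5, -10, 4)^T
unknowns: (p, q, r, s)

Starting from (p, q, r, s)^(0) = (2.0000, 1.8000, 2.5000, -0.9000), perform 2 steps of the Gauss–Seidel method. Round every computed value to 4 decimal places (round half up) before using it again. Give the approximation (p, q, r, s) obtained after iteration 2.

(-0.3914, 0.9146, -0.6769, 0.6851)

Iteration 1:
  p = (3 - (-4)·1.8000 - (1)·2.5000 - (2)·-0.9000) / (-9) = -1.0556
  q = (5 - (4)·-1.0556 - (4)·2.5000 - (1)·-0.9000) / (13) = 0.0094
  r = (-10 - (1)·-1.0556 - (-3)·0.0094 - (-3)·-0.9000) / (8) = -1.4520
  s = (4 - (-2)·-1.0556 - (-4)·0.0094 - (3)·-1.4520) / (13) = 0.4833
Iteration 2:
  p = (3 - (-4)·0.0094 - (1)·-1.4520 - (2)·0.4833) / (-9) = -0.3914
  q = (5 - (4)·-0.3914 - (4)·-1.4520 - (1)·0.4833) / (13) = 0.9146
  r = (-10 - (1)·-0.3914 - (-3)·0.9146 - (-3)·0.4833) / (8) = -0.6769
  s = (4 - (-2)·-0.3914 - (-4)·0.9146 - (3)·-0.6769) / (13) = 0.6851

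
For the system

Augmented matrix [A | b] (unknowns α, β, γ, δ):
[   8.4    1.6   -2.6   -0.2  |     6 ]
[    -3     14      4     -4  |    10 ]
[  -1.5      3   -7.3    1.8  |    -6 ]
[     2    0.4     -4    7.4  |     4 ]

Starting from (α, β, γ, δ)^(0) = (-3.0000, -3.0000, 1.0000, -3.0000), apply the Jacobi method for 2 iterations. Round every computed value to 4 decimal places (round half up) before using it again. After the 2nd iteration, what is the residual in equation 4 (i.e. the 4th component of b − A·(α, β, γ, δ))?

Iteration 1:
  α = (6 - (1.6)·-3.0000 - (-2.6)·1.0000 - (-0.2)·-3.0000) / (8.4) = 1.5238
  β = (10 - (-3)·-3.0000 - (4)·1.0000 - (-4)·-3.0000) / (14) = -1.0714
  γ = (-6 - (-1.5)·-3.0000 - (3)·-3.0000 - (1.8)·-3.0000) / (-7.3) = -0.5342
  δ = (4 - (2)·-3.0000 - (0.4)·-3.0000 - (-4)·1.0000) / (7.4) = 2.0541
Iteration 2:
  α = (6 - (1.6)·-1.0714 - (-2.6)·-0.5342 - (-0.2)·2.0541) / (8.4) = 0.8019
  β = (10 - (-3)·1.5238 - (4)·-0.5342 - (-4)·2.0541) / (14) = 1.7803
  γ = (-6 - (-1.5)·1.5238 - (3)·-1.0714 - (1.8)·2.0541) / (-7.3) = 0.5750
  δ = (4 - (2)·1.5238 - (0.4)·-1.0714 - (-4)·-0.5342) / (7.4) = -0.1021
Residual b − A·x = (-2.1099, -15.2269, -5.7568, 4.7396)

4.7396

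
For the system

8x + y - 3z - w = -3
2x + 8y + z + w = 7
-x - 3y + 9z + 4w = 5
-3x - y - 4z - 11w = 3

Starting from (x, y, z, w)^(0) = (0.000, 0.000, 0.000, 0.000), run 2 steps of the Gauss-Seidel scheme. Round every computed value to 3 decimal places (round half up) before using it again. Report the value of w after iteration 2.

-0.678

Iteration 1:
  x = (-3 - (1)·0.000 - (-3)·0.000 - (-1)·0.000) / (8) = -0.375
  y = (7 - (2)·-0.375 - (1)·0.000 - (1)·0.000) / (8) = 0.969
  z = (5 - (-1)·-0.375 - (-3)·0.969 - (4)·0.000) / (9) = 0.837
  w = (3 - (-3)·-0.375 - (-1)·0.969 - (-4)·0.837) / (-11) = -0.563
Iteration 2:
  x = (-3 - (1)·0.969 - (-3)·0.837 - (-1)·-0.563) / (8) = -0.253
  y = (7 - (2)·-0.253 - (1)·0.837 - (1)·-0.563) / (8) = 0.904
  z = (5 - (-1)·-0.253 - (-3)·0.904 - (4)·-0.563) / (9) = 1.079
  w = (3 - (-3)·-0.253 - (-1)·0.904 - (-4)·1.079) / (-11) = -0.678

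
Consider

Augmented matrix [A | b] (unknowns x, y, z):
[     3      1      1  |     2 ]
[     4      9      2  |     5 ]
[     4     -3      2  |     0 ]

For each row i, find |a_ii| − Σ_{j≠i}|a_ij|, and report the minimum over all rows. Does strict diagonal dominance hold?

-5

row 1: |3| − (1+1) = 1
row 2: |9| − (4+2) = 3
row 3: |2| − (4+3) = -5
minimum over rows = -5 → not strictly diagonally dominant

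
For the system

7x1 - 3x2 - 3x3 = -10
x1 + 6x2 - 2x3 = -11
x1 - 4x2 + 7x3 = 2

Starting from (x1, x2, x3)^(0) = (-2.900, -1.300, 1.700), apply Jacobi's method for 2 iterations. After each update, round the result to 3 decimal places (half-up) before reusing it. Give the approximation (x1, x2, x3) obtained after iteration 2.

(-1.783, -1.638, 0.018)

Iteration 1:
  x1 = (-10 - (-3)·-1.300 - (-3)·1.700) / (7) = -1.257
  x2 = (-11 - (1)·-2.900 - (-2)·1.700) / (6) = -0.783
  x3 = (2 - (1)·-2.900 - (-4)·-1.300) / (7) = -0.043
Iteration 2:
  x1 = (-10 - (-3)·-0.783 - (-3)·-0.043) / (7) = -1.783
  x2 = (-11 - (1)·-1.257 - (-2)·-0.043) / (6) = -1.638
  x3 = (2 - (1)·-1.257 - (-4)·-0.783) / (7) = 0.018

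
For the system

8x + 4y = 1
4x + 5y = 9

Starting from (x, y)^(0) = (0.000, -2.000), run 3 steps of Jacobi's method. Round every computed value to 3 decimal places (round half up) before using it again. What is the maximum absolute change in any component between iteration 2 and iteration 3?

1.520

Iteration 1:
  x = (1 - (4)·-2.000) / (8) = 1.125
  y = (9 - (4)·0.000) / (5) = 1.800
Iteration 2:
  x = (1 - (4)·1.800) / (8) = -0.775
  y = (9 - (4)·1.125) / (5) = 0.900
Iteration 3:
  x = (1 - (4)·0.900) / (8) = -0.325
  y = (9 - (4)·-0.775) / (5) = 2.420
Change: (0.450, 1.520) → max |·| = 1.520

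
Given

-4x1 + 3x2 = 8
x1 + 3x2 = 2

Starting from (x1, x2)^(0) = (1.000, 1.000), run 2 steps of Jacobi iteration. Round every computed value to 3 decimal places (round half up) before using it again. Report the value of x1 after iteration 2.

-1.750

Iteration 1:
  x1 = (8 - (3)·1.000) / (-4) = -1.250
  x2 = (2 - (1)·1.000) / (3) = 0.333
Iteration 2:
  x1 = (8 - (3)·0.333) / (-4) = -1.750
  x2 = (2 - (1)·-1.250) / (3) = 1.083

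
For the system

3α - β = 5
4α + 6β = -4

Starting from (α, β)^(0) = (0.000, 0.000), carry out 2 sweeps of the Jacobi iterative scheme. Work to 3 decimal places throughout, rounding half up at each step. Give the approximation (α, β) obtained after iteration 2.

(1.444, -1.778)

Iteration 1:
  α = (5 - (-1)·0.000) / (3) = 1.667
  β = (-4 - (4)·0.000) / (6) = -0.667
Iteration 2:
  α = (5 - (-1)·-0.667) / (3) = 1.444
  β = (-4 - (4)·1.667) / (6) = -1.778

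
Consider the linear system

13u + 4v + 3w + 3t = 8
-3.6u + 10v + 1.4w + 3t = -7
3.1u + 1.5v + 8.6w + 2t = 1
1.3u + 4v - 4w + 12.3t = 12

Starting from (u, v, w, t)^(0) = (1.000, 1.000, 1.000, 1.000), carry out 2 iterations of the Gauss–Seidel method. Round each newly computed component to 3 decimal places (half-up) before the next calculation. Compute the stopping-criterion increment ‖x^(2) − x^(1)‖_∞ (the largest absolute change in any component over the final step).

0.773

Iteration 1:
  u = (8 - (4)·1.000 - (3)·1.000 - (3)·1.000) / (13) = -0.154
  v = (-7 - (-3.6)·-0.154 - (1.4)·1.000 - (3)·1.000) / (10) = -1.195
  w = (1 - (3.1)·-0.154 - (1.5)·-1.195 - (2)·1.000) / (8.6) = 0.148
  t = (12 - (1.3)·-0.154 - (4)·-1.195 - (-4)·0.148) / (12.3) = 1.429
Iteration 2:
  u = (8 - (4)·-1.195 - (3)·0.148 - (3)·1.429) / (13) = 0.619
  v = (-7 - (-3.6)·0.619 - (1.4)·0.148 - (3)·1.429) / (10) = -0.927
  w = (1 - (3.1)·0.619 - (1.5)·-0.927 - (2)·1.429) / (8.6) = -0.277
  t = (12 - (1.3)·0.619 - (4)·-0.927 - (-4)·-0.277) / (12.3) = 1.122
Change: (0.773, 0.268, -0.425, -0.307) → max |·| = 0.773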